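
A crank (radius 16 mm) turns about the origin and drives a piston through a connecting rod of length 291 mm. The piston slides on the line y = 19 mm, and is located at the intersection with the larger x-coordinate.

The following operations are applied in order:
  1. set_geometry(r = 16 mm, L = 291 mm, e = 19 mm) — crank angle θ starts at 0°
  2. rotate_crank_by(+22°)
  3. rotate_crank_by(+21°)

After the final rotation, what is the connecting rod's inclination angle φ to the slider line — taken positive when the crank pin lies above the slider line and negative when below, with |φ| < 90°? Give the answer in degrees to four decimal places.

-1.5927

set_geometry: r = 16 mm, L = 291 mm, e = 19 mm; θ ← 0°
rotate_crank_by(+22°): θ ← 0° +22° = 22°
rotate_crank_by(+21°): θ ← 22° +21° = 43°
crank pin P = (r cos θ, r sin θ) = (11.701659, 10.911974)
h = r sin θ − e = 10.911974 − 19 = -8.088026
sin φ = h / L = -8.088026 / 291 = -0.02779390
φ = arcsin(-0.02779390) = -1.592679°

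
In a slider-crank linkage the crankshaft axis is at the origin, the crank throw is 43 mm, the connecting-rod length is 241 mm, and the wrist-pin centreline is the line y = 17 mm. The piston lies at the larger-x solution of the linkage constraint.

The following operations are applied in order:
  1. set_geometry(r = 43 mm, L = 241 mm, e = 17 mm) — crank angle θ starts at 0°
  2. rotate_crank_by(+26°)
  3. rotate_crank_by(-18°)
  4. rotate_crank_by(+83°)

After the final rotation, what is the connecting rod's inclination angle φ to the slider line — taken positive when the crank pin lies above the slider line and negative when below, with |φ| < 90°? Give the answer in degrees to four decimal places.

set_geometry: r = 43 mm, L = 241 mm, e = 17 mm; θ ← 0°
rotate_crank_by(+26°): θ ← 0° +26° = 26°
rotate_crank_by(-18°): θ ← 26° -18° = 8°
rotate_crank_by(+83°): θ ← 8° +83° = 91°
crank pin P = (r cos θ, r sin θ) = (-0.750453, 42.993451)
h = r sin θ − e = 42.993451 − 17 = 25.993451
sin φ = h / L = 25.993451 / 241 = 0.10785664
φ = arcsin(0.10785664) = 6.191775°

6.1918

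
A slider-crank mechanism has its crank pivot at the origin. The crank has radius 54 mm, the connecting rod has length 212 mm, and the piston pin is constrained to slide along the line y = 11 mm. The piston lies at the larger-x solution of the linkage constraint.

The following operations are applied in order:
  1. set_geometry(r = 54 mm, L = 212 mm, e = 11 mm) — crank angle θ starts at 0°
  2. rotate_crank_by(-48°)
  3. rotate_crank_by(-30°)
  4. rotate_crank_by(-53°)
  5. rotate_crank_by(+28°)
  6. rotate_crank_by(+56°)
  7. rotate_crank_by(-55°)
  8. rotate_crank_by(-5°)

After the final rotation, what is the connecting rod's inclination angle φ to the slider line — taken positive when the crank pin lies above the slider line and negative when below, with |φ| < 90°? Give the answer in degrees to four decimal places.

set_geometry: r = 54 mm, L = 212 mm, e = 11 mm; θ ← 0°
rotate_crank_by(-48°): θ ← 0° -48° = -48°
rotate_crank_by(-30°): θ ← -48° -30° = -78°
rotate_crank_by(-53°): θ ← -78° -53° = -131°
rotate_crank_by(+28°): θ ← -131° +28° = -103°
rotate_crank_by(+56°): θ ← -103° +56° = -47°
rotate_crank_by(-55°): θ ← -47° -55° = -102°
rotate_crank_by(-5°): θ ← -102° -5° = -107°
crank pin P = (r cos θ, r sin θ) = (-15.788072, -51.640457)
h = r sin θ − e = -51.640457 − 11 = -62.640457
sin φ = h / L = -62.640457 / 212 = -0.29547385
φ = arcsin(-0.29547385) = -17.185954°

-17.1860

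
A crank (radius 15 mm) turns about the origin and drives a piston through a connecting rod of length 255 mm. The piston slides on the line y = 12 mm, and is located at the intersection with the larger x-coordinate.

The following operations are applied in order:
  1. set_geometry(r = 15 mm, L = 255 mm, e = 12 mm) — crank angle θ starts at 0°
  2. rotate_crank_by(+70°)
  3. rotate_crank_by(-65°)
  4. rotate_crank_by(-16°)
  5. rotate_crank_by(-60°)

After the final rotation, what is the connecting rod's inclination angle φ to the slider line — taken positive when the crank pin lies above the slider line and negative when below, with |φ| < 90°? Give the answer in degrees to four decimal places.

set_geometry: r = 15 mm, L = 255 mm, e = 12 mm; θ ← 0°
rotate_crank_by(+70°): θ ← 0° +70° = 70°
rotate_crank_by(-65°): θ ← 70° -65° = 5°
rotate_crank_by(-16°): θ ← 5° -16° = -11°
rotate_crank_by(-60°): θ ← -11° -60° = -71°
crank pin P = (r cos θ, r sin θ) = (4.883522, -14.182779)
h = r sin θ − e = -14.182779 − 12 = -26.182779
sin φ = h / L = -26.182779 / 255 = -0.10267756
φ = arcsin(-0.10267756) = -5.893377°

-5.8934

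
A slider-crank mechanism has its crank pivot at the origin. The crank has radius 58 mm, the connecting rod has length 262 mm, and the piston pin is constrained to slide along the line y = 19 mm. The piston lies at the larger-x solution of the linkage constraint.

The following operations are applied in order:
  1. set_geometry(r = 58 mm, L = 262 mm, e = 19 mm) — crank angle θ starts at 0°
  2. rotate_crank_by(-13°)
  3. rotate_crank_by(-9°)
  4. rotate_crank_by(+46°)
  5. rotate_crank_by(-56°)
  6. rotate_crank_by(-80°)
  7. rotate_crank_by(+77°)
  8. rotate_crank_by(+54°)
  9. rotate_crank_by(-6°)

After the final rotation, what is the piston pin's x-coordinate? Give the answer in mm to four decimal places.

318.4458

set_geometry: r = 58 mm, L = 262 mm, e = 19 mm; θ ← 0°
rotate_crank_by(-13°): θ ← 0° -13° = -13°
rotate_crank_by(-9°): θ ← -13° -9° = -22°
rotate_crank_by(+46°): θ ← -22° +46° = 24°
rotate_crank_by(-56°): θ ← 24° -56° = -32°
rotate_crank_by(-80°): θ ← -32° -80° = -112°
rotate_crank_by(+77°): θ ← -112° +77° = -35°
rotate_crank_by(+54°): θ ← -35° +54° = 19°
rotate_crank_by(-6°): θ ← 19° -6° = 13°
crank pin P = (r cos θ, r sin θ) = (56.513464, 13.047161)
h = r sin θ − e = 13.047161 − 19 = -5.952839
x = r cos θ + √(L² − h²) = 56.513464 + √(68644.0 − 35.4363) = 56.513464 + 261.932365 = 318.445829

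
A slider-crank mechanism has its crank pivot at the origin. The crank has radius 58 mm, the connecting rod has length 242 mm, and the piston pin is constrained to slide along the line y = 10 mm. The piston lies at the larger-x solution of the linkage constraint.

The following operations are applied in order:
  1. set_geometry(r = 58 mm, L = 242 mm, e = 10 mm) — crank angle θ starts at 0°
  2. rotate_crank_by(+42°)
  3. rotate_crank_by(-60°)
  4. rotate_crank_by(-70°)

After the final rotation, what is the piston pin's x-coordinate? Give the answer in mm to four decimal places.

set_geometry: r = 58 mm, L = 242 mm, e = 10 mm; θ ← 0°
rotate_crank_by(+42°): θ ← 0° +42° = 42°
rotate_crank_by(-60°): θ ← 42° -60° = -18°
rotate_crank_by(-70°): θ ← -18° -70° = -88°
crank pin P = (r cos θ, r sin θ) = (2.024171, -57.964668)
h = r sin θ − e = -57.964668 − 10 = -67.964668
x = r cos θ + √(L² − h²) = 2.024171 + √(58564.0 − 4619.1961) = 2.024171 + 232.260207 = 234.284378

234.2844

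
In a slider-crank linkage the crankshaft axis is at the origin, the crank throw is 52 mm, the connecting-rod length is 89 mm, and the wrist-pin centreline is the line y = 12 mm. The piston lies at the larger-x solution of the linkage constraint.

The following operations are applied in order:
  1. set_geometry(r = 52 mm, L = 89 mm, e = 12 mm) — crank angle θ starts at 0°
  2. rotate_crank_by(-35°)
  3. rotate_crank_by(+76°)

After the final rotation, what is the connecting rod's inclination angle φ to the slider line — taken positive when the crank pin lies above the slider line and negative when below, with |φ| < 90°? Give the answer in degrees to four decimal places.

set_geometry: r = 52 mm, L = 89 mm, e = 12 mm; θ ← 0°
rotate_crank_by(-35°): θ ← 0° -35° = -35°
rotate_crank_by(+76°): θ ← -35° +76° = 41°
crank pin P = (r cos θ, r sin θ) = (39.244898, 34.115070)
h = r sin θ − e = 34.115070 − 12 = 22.115070
sin φ = h / L = 22.115070 / 89 = 0.24848393
φ = arcsin(0.24848393) = 14.387817°

14.3878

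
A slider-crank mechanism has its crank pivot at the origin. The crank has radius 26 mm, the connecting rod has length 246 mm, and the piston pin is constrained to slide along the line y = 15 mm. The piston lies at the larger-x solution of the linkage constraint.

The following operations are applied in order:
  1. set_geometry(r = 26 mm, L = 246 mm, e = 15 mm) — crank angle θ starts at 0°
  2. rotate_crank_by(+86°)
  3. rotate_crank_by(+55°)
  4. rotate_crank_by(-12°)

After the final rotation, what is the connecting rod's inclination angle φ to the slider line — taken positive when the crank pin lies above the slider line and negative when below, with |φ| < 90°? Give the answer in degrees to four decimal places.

set_geometry: r = 26 mm, L = 246 mm, e = 15 mm; θ ← 0°
rotate_crank_by(+86°): θ ← 0° +86° = 86°
rotate_crank_by(+55°): θ ← 86° +55° = 141°
rotate_crank_by(-12°): θ ← 141° -12° = 129°
crank pin P = (r cos θ, r sin θ) = (-16.362330, 20.205795)
h = r sin θ − e = 20.205795 − 15 = 5.205795
sin φ = h / L = 5.205795 / 246 = 0.02116177
φ = arcsin(0.02116177) = 1.212571°

1.2126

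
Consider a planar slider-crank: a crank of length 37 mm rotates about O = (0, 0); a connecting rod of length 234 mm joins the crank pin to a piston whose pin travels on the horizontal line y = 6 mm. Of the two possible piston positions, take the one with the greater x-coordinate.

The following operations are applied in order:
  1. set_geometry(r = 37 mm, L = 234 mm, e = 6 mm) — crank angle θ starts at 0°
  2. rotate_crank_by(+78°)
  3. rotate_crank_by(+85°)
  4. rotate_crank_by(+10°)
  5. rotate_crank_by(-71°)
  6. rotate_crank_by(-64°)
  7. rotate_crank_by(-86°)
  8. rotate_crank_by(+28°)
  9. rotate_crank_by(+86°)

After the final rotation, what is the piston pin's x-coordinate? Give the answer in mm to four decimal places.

set_geometry: r = 37 mm, L = 234 mm, e = 6 mm; θ ← 0°
rotate_crank_by(+78°): θ ← 0° +78° = 78°
rotate_crank_by(+85°): θ ← 78° +85° = 163°
rotate_crank_by(+10°): θ ← 163° +10° = 173°
rotate_crank_by(-71°): θ ← 173° -71° = 102°
rotate_crank_by(-64°): θ ← 102° -64° = 38°
rotate_crank_by(-86°): θ ← 38° -86° = -48°
rotate_crank_by(+28°): θ ← -48° +28° = -20°
rotate_crank_by(+86°): θ ← -20° +86° = 66°
crank pin P = (r cos θ, r sin θ) = (15.049256, 33.801182)
h = r sin θ − e = 33.801182 − 6 = 27.801182
x = r cos θ + √(L² − h²) = 15.049256 + √(54756.0 − 772.9057) = 15.049256 + 232.342623 = 247.391878

247.3919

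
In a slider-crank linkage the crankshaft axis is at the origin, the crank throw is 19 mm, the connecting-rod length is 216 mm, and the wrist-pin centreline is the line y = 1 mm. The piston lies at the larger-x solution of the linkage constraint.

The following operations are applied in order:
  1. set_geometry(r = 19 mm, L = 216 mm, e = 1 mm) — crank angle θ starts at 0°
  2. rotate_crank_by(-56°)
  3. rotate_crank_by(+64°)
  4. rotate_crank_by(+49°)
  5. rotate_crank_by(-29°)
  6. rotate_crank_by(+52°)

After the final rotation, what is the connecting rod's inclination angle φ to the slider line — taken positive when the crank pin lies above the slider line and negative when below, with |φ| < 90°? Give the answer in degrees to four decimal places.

set_geometry: r = 19 mm, L = 216 mm, e = 1 mm; θ ← 0°
rotate_crank_by(-56°): θ ← 0° -56° = -56°
rotate_crank_by(+64°): θ ← -56° +64° = 8°
rotate_crank_by(+49°): θ ← 8° +49° = 57°
rotate_crank_by(-29°): θ ← 57° -29° = 28°
rotate_crank_by(+52°): θ ← 28° +52° = 80°
crank pin P = (r cos θ, r sin θ) = (3.299315, 18.711347)
h = r sin θ − e = 18.711347 − 1 = 17.711347
sin φ = h / L = 17.711347 / 216 = 0.08199698
φ = arcsin(0.08199698) = 4.703361°

4.7034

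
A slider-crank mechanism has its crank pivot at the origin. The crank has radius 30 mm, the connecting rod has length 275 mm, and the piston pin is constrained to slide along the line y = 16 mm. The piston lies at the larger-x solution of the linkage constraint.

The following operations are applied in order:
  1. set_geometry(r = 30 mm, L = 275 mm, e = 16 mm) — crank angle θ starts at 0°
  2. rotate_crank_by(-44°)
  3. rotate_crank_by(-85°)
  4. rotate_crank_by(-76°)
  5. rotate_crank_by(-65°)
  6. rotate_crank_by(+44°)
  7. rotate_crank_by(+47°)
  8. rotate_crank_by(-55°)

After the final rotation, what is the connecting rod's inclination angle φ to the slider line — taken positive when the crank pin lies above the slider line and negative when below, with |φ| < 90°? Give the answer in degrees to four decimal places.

set_geometry: r = 30 mm, L = 275 mm, e = 16 mm; θ ← 0°
rotate_crank_by(-44°): θ ← 0° -44° = -44°
rotate_crank_by(-85°): θ ← -44° -85° = -129°
rotate_crank_by(-76°): θ ← -129° -76° = -205°
rotate_crank_by(-65°): θ ← -205° -65° = -270°
rotate_crank_by(+44°): θ ← -270° +44° = -226°
rotate_crank_by(+47°): θ ← -226° +47° = -179°
rotate_crank_by(-55°): θ ← -179° -55° = -234°
crank pin P = (r cos θ, r sin θ) = (-17.633558, 24.270510)
h = r sin θ − e = 24.270510 − 16 = 8.270510
sin φ = h / L = 8.270510 / 275 = 0.03007458
φ = arcsin(0.03007458) = 1.723406°

1.7234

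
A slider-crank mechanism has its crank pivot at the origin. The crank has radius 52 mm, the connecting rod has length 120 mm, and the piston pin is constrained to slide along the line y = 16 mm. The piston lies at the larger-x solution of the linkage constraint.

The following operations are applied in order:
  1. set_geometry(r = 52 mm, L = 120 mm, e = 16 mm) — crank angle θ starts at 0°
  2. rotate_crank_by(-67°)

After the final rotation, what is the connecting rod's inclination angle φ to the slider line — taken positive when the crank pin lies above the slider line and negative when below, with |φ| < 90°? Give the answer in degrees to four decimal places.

-32.1555

set_geometry: r = 52 mm, L = 120 mm, e = 16 mm; θ ← 0°
rotate_crank_by(-67°): θ ← 0° -67° = -67°
crank pin P = (r cos θ, r sin θ) = (20.318019, -47.866252)
h = r sin θ − e = -47.866252 − 16 = -63.866252
sin φ = h / L = -63.866252 / 120 = -0.53221877
φ = arcsin(-0.53221877) = -32.155491°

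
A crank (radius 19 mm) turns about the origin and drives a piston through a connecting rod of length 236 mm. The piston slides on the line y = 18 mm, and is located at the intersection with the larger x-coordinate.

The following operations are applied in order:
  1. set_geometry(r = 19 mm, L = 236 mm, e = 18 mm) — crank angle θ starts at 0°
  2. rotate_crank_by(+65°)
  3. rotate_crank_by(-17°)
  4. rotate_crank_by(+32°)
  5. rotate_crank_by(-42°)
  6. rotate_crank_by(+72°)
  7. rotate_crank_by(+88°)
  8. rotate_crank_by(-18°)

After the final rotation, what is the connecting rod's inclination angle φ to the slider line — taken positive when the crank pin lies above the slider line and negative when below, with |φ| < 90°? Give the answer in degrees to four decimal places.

set_geometry: r = 19 mm, L = 236 mm, e = 18 mm; θ ← 0°
rotate_crank_by(+65°): θ ← 0° +65° = 65°
rotate_crank_by(-17°): θ ← 65° -17° = 48°
rotate_crank_by(+32°): θ ← 48° +32° = 80°
rotate_crank_by(-42°): θ ← 80° -42° = 38°
rotate_crank_by(+72°): θ ← 38° +72° = 110°
rotate_crank_by(+88°): θ ← 110° +88° = 198°
rotate_crank_by(-18°): θ ← 198° -18° = 180°
crank pin P = (r cos θ, r sin θ) = (-19.000000, 0.000000)
h = r sin θ − e = 0.000000 − 18 = -18.000000
sin φ = h / L = -18.000000 / 236 = -0.07627119
φ = arcsin(-0.07627119) = -4.374265°

-4.3743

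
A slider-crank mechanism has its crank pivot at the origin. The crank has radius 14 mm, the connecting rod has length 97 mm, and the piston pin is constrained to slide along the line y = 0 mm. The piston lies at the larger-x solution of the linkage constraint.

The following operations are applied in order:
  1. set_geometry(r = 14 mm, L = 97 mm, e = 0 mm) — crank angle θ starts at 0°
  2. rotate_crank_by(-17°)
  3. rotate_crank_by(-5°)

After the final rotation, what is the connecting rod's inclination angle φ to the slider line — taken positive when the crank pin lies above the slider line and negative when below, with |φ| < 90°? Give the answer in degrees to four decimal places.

-3.0993

set_geometry: r = 14 mm, L = 97 mm, e = 0 mm; θ ← 0°
rotate_crank_by(-17°): θ ← 0° -17° = -17°
rotate_crank_by(-5°): θ ← -17° -5° = -22°
crank pin P = (r cos θ, r sin θ) = (12.980574, -5.244492)
h = r sin θ − e = -5.244492 − 0 = -5.244492
sin φ = h / L = -5.244492 / 97 = -0.05406693
φ = arcsin(-0.05406693) = -3.099318°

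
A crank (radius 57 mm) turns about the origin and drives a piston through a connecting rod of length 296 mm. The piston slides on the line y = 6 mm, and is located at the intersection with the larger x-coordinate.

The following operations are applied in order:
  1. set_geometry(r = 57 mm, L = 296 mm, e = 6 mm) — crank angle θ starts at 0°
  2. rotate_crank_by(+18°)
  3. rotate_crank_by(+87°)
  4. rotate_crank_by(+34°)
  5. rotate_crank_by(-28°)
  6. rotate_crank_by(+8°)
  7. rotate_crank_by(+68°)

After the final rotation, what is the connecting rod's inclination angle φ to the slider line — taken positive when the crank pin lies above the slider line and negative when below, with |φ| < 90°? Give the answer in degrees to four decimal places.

-2.5068

set_geometry: r = 57 mm, L = 296 mm, e = 6 mm; θ ← 0°
rotate_crank_by(+18°): θ ← 0° +18° = 18°
rotate_crank_by(+87°): θ ← 18° +87° = 105°
rotate_crank_by(+34°): θ ← 105° +34° = 139°
rotate_crank_by(-28°): θ ← 139° -28° = 111°
rotate_crank_by(+8°): θ ← 111° +8° = 119°
rotate_crank_by(+68°): θ ← 119° +68° = 187°
crank pin P = (r cos θ, r sin θ) = (-56.575131, -6.946553)
h = r sin θ − e = -6.946553 − 6 = -12.946553
sin φ = h / L = -12.946553 / 296 = -0.04373835
φ = arcsin(-0.04373835) = -2.506823°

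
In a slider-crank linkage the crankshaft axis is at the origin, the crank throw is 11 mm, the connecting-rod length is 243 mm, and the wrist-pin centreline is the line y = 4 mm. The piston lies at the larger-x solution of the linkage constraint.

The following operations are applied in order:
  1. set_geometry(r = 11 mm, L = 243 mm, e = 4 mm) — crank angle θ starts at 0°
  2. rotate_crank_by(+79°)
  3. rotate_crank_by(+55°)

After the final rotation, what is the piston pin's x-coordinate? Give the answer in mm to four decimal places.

235.3273

set_geometry: r = 11 mm, L = 243 mm, e = 4 mm; θ ← 0°
rotate_crank_by(+79°): θ ← 0° +79° = 79°
rotate_crank_by(+55°): θ ← 79° +55° = 134°
crank pin P = (r cos θ, r sin θ) = (-7.641242, 7.912738)
h = r sin θ − e = 7.912738 − 4 = 3.912738
x = r cos θ + √(L² − h²) = -7.641242 + √(59049.0 − 15.3095) = -7.641242 + 242.968497 = 235.327255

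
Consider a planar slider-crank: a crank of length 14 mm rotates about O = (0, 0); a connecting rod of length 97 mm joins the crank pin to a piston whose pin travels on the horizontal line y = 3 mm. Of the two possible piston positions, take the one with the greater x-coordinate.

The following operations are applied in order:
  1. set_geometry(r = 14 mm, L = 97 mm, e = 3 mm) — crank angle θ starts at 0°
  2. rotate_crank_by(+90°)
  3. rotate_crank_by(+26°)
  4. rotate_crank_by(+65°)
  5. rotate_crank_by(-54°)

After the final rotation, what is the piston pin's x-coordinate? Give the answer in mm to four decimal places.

88.2290

set_geometry: r = 14 mm, L = 97 mm, e = 3 mm; θ ← 0°
rotate_crank_by(+90°): θ ← 0° +90° = 90°
rotate_crank_by(+26°): θ ← 90° +26° = 116°
rotate_crank_by(+65°): θ ← 116° +65° = 181°
rotate_crank_by(-54°): θ ← 181° -54° = 127°
crank pin P = (r cos θ, r sin θ) = (-8.425410, 11.180897)
h = r sin θ − e = 11.180897 − 3 = 8.180897
x = r cos θ + √(L² − h²) = -8.425410 + √(9409.0 − 66.9271) = -8.425410 + 96.654399 = 88.228989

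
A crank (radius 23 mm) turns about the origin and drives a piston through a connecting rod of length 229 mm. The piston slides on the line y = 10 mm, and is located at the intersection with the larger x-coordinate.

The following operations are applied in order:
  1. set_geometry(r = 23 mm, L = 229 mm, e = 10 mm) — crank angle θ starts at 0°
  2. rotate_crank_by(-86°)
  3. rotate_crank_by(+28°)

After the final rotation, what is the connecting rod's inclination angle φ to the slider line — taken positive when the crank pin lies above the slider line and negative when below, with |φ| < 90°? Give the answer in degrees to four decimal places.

set_geometry: r = 23 mm, L = 229 mm, e = 10 mm; θ ← 0°
rotate_crank_by(-86°): θ ← 0° -86° = -86°
rotate_crank_by(+28°): θ ← -86° +28° = -58°
crank pin P = (r cos θ, r sin θ) = (12.188143, -19.505106)
h = r sin θ − e = -19.505106 − 10 = -29.505106
sin φ = h / L = -29.505106 / 229 = -0.12884326
φ = arcsin(-0.12884326) = -7.402754°

-7.4028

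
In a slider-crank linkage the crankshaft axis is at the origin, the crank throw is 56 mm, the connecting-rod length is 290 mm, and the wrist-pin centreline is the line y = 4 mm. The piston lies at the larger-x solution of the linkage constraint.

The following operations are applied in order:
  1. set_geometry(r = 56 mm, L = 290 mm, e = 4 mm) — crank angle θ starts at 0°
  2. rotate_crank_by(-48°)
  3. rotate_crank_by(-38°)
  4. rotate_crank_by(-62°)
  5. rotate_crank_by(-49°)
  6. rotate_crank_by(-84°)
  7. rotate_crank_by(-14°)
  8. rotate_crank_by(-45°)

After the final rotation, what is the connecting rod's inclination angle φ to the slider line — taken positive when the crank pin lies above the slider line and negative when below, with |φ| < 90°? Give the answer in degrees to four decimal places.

set_geometry: r = 56 mm, L = 290 mm, e = 4 mm; θ ← 0°
rotate_crank_by(-48°): θ ← 0° -48° = -48°
rotate_crank_by(-38°): θ ← -48° -38° = -86°
rotate_crank_by(-62°): θ ← -86° -62° = -148°
rotate_crank_by(-49°): θ ← -148° -49° = -197°
rotate_crank_by(-84°): θ ← -197° -84° = -281°
rotate_crank_by(-14°): θ ← -281° -14° = -295°
rotate_crank_by(-45°): θ ← -295° -45° = -340°
crank pin P = (r cos θ, r sin θ) = (52.622787, 19.153128)
h = r sin θ − e = 19.153128 − 4 = 15.153128
sin φ = h / L = 15.153128 / 290 = 0.05225217
φ = arcsin(0.05225217) = 2.995193°

2.9952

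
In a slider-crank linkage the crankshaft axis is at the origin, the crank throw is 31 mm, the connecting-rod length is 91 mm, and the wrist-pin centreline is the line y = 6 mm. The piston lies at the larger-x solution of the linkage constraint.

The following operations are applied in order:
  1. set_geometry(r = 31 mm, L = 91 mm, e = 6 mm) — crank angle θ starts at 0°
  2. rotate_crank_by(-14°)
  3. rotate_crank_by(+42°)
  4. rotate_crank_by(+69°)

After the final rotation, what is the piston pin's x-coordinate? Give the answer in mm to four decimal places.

83.7863

set_geometry: r = 31 mm, L = 91 mm, e = 6 mm; θ ← 0°
rotate_crank_by(-14°): θ ← 0° -14° = -14°
rotate_crank_by(+42°): θ ← -14° +42° = 28°
rotate_crank_by(+69°): θ ← 28° +69° = 97°
crank pin P = (r cos θ, r sin θ) = (-3.777950, 30.768931)
h = r sin θ − e = 30.768931 − 6 = 24.768931
x = r cos θ + √(L² − h²) = -3.777950 + √(8281.0 − 613.4999) = -3.777950 + 87.564263 = 83.786313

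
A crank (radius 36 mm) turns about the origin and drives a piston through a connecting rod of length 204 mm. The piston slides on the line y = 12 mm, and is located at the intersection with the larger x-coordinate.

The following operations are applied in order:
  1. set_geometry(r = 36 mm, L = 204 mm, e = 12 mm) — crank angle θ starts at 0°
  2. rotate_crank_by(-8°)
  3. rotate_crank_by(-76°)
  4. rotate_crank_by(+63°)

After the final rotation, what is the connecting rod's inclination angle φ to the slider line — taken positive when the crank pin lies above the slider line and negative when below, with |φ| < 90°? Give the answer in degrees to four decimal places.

set_geometry: r = 36 mm, L = 204 mm, e = 12 mm; θ ← 0°
rotate_crank_by(-8°): θ ← 0° -8° = -8°
rotate_crank_by(-76°): θ ← -8° -76° = -84°
rotate_crank_by(+63°): θ ← -84° +63° = -21°
crank pin P = (r cos θ, r sin θ) = (33.608895, -12.901246)
h = r sin θ − e = -12.901246 − 12 = -24.901246
sin φ = h / L = -24.901246 / 204 = -0.12206493
φ = arcsin(-0.12206493) = -7.011291°

-7.0113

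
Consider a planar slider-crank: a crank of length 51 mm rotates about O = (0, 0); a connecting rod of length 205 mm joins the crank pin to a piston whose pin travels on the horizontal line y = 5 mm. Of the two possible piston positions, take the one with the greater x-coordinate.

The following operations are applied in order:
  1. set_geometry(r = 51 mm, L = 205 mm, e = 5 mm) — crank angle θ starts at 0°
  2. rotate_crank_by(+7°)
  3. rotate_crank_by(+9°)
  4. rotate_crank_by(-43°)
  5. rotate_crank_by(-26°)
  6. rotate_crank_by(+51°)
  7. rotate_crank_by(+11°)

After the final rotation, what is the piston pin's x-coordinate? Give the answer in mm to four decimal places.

set_geometry: r = 51 mm, L = 205 mm, e = 5 mm; θ ← 0°
rotate_crank_by(+7°): θ ← 0° +7° = 7°
rotate_crank_by(+9°): θ ← 7° +9° = 16°
rotate_crank_by(-43°): θ ← 16° -43° = -27°
rotate_crank_by(-26°): θ ← -27° -26° = -53°
rotate_crank_by(+51°): θ ← -53° +51° = -2°
rotate_crank_by(+11°): θ ← -2° +11° = 9°
crank pin P = (r cos θ, r sin θ) = (50.372105, 7.978158)
h = r sin θ − e = 7.978158 − 5 = 2.978158
x = r cos θ + √(L² − h²) = 50.372105 + √(42025.0 − 8.8694) = 50.372105 + 204.978366 = 255.350471

255.3505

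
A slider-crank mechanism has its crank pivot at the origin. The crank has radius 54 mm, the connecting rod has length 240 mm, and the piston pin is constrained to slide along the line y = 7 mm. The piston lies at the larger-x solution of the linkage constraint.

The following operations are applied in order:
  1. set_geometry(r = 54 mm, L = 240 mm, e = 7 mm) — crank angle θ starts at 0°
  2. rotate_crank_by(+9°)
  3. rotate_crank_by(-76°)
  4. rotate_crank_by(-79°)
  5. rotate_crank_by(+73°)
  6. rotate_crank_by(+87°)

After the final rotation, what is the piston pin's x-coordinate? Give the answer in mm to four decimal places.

292.3194

set_geometry: r = 54 mm, L = 240 mm, e = 7 mm; θ ← 0°
rotate_crank_by(+9°): θ ← 0° +9° = 9°
rotate_crank_by(-76°): θ ← 9° -76° = -67°
rotate_crank_by(-79°): θ ← -67° -79° = -146°
rotate_crank_by(+73°): θ ← -146° +73° = -73°
rotate_crank_by(+87°): θ ← -73° +87° = 14°
crank pin P = (r cos θ, r sin θ) = (52.395969, 13.063782)
h = r sin θ − e = 13.063782 − 7 = 6.063782
x = r cos θ + √(L² − h²) = 52.395969 + √(57600.0 − 36.7695) = 52.395969 + 239.923385 = 292.319354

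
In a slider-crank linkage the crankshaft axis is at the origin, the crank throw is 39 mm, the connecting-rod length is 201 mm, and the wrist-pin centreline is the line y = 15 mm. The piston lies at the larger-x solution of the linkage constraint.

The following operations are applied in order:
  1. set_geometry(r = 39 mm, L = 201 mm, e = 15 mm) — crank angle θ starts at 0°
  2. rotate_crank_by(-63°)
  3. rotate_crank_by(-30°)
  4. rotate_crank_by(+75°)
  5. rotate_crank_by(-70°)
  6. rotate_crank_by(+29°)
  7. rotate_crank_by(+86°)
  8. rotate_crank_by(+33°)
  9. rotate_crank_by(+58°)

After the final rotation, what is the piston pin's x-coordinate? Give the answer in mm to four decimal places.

set_geometry: r = 39 mm, L = 201 mm, e = 15 mm; θ ← 0°
rotate_crank_by(-63°): θ ← 0° -63° = -63°
rotate_crank_by(-30°): θ ← -63° -30° = -93°
rotate_crank_by(+75°): θ ← -93° +75° = -18°
rotate_crank_by(-70°): θ ← -18° -70° = -88°
rotate_crank_by(+29°): θ ← -88° +29° = -59°
rotate_crank_by(+86°): θ ← -59° +86° = 27°
rotate_crank_by(+33°): θ ← 27° +33° = 60°
rotate_crank_by(+58°): θ ← 60° +58° = 118°
crank pin P = (r cos θ, r sin θ) = (-18.309391, 34.434956)
h = r sin θ − e = 34.434956 − 15 = 19.434956
x = r cos θ + √(L² − h²) = -18.309391 + √(40401.0 − 377.7175) = -18.309391 + 200.058198 = 181.748807

181.7488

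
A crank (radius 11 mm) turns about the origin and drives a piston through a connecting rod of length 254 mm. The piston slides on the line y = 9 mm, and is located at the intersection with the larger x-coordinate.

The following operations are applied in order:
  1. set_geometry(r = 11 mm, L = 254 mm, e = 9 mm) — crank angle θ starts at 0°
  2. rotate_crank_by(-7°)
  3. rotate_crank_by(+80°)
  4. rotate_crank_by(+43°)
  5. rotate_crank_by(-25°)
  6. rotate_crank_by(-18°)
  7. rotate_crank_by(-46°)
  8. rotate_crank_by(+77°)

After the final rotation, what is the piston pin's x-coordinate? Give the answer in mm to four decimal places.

set_geometry: r = 11 mm, L = 254 mm, e = 9 mm; θ ← 0°
rotate_crank_by(-7°): θ ← 0° -7° = -7°
rotate_crank_by(+80°): θ ← -7° +80° = 73°
rotate_crank_by(+43°): θ ← 73° +43° = 116°
rotate_crank_by(-25°): θ ← 116° -25° = 91°
rotate_crank_by(-18°): θ ← 91° -18° = 73°
rotate_crank_by(-46°): θ ← 73° -46° = 27°
rotate_crank_by(+77°): θ ← 27° +77° = 104°
crank pin P = (r cos θ, r sin θ) = (-2.661141, 10.673253)
h = r sin θ − e = 10.673253 − 9 = 1.673253
x = r cos θ + √(L² − h²) = -2.661141 + √(64516.0 − 2.7998) = -2.661141 + 253.994489 = 251.333348

251.3333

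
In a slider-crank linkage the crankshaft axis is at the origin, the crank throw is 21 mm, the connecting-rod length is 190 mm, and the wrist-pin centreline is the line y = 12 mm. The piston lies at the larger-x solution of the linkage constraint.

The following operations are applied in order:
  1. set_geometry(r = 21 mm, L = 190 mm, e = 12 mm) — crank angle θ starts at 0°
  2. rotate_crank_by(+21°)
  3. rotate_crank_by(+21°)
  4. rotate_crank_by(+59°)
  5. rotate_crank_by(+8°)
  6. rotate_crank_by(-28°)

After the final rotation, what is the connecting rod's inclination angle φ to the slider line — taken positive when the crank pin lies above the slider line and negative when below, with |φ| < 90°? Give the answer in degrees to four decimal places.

2.6370

set_geometry: r = 21 mm, L = 190 mm, e = 12 mm; θ ← 0°
rotate_crank_by(+21°): θ ← 0° +21° = 21°
rotate_crank_by(+21°): θ ← 21° +21° = 42°
rotate_crank_by(+59°): θ ← 42° +59° = 101°
rotate_crank_by(+8°): θ ← 101° +8° = 109°
rotate_crank_by(-28°): θ ← 109° -28° = 81°
crank pin P = (r cos θ, r sin θ) = (3.285124, 20.741455)
h = r sin θ − e = 20.741455 − 12 = 8.741455
sin φ = h / L = 8.741455 / 190 = 0.04600766
φ = arcsin(0.04600766) = 2.636976°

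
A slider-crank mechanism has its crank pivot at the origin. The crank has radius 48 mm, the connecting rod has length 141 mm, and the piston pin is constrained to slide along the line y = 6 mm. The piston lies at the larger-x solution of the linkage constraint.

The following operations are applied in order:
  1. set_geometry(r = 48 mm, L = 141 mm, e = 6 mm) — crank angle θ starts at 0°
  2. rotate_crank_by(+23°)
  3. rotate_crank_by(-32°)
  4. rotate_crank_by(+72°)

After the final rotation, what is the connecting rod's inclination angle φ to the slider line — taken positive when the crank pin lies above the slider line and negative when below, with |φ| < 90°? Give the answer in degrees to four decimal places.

set_geometry: r = 48 mm, L = 141 mm, e = 6 mm; θ ← 0°
rotate_crank_by(+23°): θ ← 0° +23° = 23°
rotate_crank_by(-32°): θ ← 23° -32° = -9°
rotate_crank_by(+72°): θ ← -9° +72° = 63°
crank pin P = (r cos θ, r sin θ) = (21.791544, 42.768313)
h = r sin θ − e = 42.768313 − 6 = 36.768313
sin φ = h / L = 36.768313 / 141 = 0.26076818
φ = arcsin(0.26076818) = 15.115648°

15.1156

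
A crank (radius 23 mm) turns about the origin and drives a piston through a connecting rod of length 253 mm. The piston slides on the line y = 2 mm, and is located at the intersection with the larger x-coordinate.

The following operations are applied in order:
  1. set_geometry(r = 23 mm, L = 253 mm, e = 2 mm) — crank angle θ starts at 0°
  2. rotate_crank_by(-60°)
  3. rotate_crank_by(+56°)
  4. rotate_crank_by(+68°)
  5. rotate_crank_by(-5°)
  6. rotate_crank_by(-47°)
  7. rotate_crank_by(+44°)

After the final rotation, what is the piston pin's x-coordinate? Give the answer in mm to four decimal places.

set_geometry: r = 23 mm, L = 253 mm, e = 2 mm; θ ← 0°
rotate_crank_by(-60°): θ ← 0° -60° = -60°
rotate_crank_by(+56°): θ ← -60° +56° = -4°
rotate_crank_by(+68°): θ ← -4° +68° = 64°
rotate_crank_by(-5°): θ ← 64° -5° = 59°
rotate_crank_by(-47°): θ ← 59° -47° = 12°
rotate_crank_by(+44°): θ ← 12° +44° = 56°
crank pin P = (r cos θ, r sin θ) = (12.861437, 19.067864)
h = r sin θ − e = 19.067864 − 2 = 17.067864
x = r cos θ + √(L² − h²) = 12.861437 + √(64009.0 − 291.3120) = 12.861437 + 252.423628 = 265.285065

265.2851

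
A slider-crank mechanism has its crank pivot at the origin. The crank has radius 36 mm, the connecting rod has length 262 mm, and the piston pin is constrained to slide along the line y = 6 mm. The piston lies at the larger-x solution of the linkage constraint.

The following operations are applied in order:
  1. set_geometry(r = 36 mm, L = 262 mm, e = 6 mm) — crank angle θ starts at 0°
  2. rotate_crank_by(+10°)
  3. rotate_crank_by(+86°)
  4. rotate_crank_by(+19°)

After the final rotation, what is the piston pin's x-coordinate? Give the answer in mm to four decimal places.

245.4292

set_geometry: r = 36 mm, L = 262 mm, e = 6 mm; θ ← 0°
rotate_crank_by(+10°): θ ← 0° +10° = 10°
rotate_crank_by(+86°): θ ← 10° +86° = 96°
rotate_crank_by(+19°): θ ← 96° +19° = 115°
crank pin P = (r cos θ, r sin θ) = (-15.214257, 32.627080)
h = r sin θ − e = 32.627080 − 6 = 26.627080
x = r cos θ + √(L² − h²) = -15.214257 + √(68644.0 − 709.0014) = -15.214257 + 260.643432 = 245.429174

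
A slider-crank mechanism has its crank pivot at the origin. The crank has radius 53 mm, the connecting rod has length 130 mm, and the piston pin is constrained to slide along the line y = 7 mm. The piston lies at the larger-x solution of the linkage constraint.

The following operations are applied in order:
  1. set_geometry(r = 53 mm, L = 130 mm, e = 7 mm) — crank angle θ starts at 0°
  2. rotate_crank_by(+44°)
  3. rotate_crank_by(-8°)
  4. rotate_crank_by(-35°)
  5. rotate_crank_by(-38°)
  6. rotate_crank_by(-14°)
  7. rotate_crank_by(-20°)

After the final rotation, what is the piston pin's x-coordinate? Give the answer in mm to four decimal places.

set_geometry: r = 53 mm, L = 130 mm, e = 7 mm; θ ← 0°
rotate_crank_by(+44°): θ ← 0° +44° = 44°
rotate_crank_by(-8°): θ ← 44° -8° = 36°
rotate_crank_by(-35°): θ ← 36° -35° = 1°
rotate_crank_by(-38°): θ ← 1° -38° = -37°
rotate_crank_by(-14°): θ ← -37° -14° = -51°
rotate_crank_by(-20°): θ ← -51° -20° = -71°
crank pin P = (r cos θ, r sin θ) = (17.255112, -50.112485)
h = r sin θ − e = -50.112485 − 7 = -57.112485
x = r cos θ + √(L² − h²) = 17.255112 + √(16900.0 − 3261.8359) = 17.255112 + 116.782551 = 134.037663

134.0377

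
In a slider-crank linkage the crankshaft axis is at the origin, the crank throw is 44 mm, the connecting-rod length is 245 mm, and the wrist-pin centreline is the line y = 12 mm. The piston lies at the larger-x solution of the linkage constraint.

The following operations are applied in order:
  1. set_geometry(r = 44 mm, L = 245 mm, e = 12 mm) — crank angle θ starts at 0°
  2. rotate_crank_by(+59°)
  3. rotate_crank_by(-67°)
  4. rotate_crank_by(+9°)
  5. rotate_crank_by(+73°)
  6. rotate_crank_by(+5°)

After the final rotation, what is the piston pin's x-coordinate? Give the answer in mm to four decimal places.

set_geometry: r = 44 mm, L = 245 mm, e = 12 mm; θ ← 0°
rotate_crank_by(+59°): θ ← 0° +59° = 59°
rotate_crank_by(-67°): θ ← 59° -67° = -8°
rotate_crank_by(+9°): θ ← -8° +9° = 1°
rotate_crank_by(+73°): θ ← 1° +73° = 74°
rotate_crank_by(+5°): θ ← 74° +5° = 79°
crank pin P = (r cos θ, r sin θ) = (8.395596, 43.191596)
h = r sin θ − e = 43.191596 − 12 = 31.191596
x = r cos θ + √(L² − h²) = 8.395596 + √(60025.0 − 972.9157) = 8.395596 + 243.006346 = 251.401942

251.4019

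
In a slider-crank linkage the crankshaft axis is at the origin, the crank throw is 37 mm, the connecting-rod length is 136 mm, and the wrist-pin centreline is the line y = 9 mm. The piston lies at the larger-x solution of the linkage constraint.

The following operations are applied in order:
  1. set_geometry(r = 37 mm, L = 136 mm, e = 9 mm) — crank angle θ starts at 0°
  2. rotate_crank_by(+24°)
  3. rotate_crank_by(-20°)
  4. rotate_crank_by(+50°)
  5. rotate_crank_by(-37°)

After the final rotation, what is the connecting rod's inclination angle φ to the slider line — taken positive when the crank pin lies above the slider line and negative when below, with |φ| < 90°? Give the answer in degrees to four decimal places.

set_geometry: r = 37 mm, L = 136 mm, e = 9 mm; θ ← 0°
rotate_crank_by(+24°): θ ← 0° +24° = 24°
rotate_crank_by(-20°): θ ← 24° -20° = 4°
rotate_crank_by(+50°): θ ← 4° +50° = 54°
rotate_crank_by(-37°): θ ← 54° -37° = 17°
crank pin P = (r cos θ, r sin θ) = (35.383276, 10.817753)
h = r sin θ − e = 10.817753 − 9 = 1.817753
sin φ = h / L = 1.817753 / 136 = 0.01336583
φ = arcsin(0.01336583) = 0.765829°

0.7658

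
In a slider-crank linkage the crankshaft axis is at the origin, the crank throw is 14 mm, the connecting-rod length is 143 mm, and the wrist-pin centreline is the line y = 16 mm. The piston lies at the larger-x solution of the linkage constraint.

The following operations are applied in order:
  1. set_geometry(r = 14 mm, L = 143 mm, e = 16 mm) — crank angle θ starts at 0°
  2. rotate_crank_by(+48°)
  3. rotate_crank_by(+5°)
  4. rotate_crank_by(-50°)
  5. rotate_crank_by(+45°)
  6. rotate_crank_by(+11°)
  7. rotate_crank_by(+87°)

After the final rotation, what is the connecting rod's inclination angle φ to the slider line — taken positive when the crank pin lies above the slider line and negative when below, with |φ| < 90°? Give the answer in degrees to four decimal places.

set_geometry: r = 14 mm, L = 143 mm, e = 16 mm; θ ← 0°
rotate_crank_by(+48°): θ ← 0° +48° = 48°
rotate_crank_by(+5°): θ ← 48° +5° = 53°
rotate_crank_by(-50°): θ ← 53° -50° = 3°
rotate_crank_by(+45°): θ ← 3° +45° = 48°
rotate_crank_by(+11°): θ ← 48° +11° = 59°
rotate_crank_by(+87°): θ ← 59° +87° = 146°
crank pin P = (r cos θ, r sin θ) = (-11.606526, 7.828701)
h = r sin θ − e = 7.828701 − 16 = -8.171299
sin φ = h / L = -8.171299 / 143 = -0.05714195
φ = arcsin(-0.05714195) = -3.275777°

-3.2758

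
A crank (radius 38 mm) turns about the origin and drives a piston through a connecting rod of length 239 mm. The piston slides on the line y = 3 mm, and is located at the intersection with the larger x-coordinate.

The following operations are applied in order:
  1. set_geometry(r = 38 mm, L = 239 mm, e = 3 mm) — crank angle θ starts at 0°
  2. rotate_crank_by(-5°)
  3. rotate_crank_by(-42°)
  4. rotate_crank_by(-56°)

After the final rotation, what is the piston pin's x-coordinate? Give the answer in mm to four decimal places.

227.0764

set_geometry: r = 38 mm, L = 239 mm, e = 3 mm; θ ← 0°
rotate_crank_by(-5°): θ ← 0° -5° = -5°
rotate_crank_by(-42°): θ ← -5° -42° = -47°
rotate_crank_by(-56°): θ ← -47° -56° = -103°
crank pin P = (r cos θ, r sin θ) = (-8.548140, -37.026062)
h = r sin θ − e = -37.026062 − 3 = -40.026062
x = r cos θ + √(L² − h²) = -8.548140 + √(57121.0 − 1602.0857) = -8.548140 + 235.624520 = 227.076380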